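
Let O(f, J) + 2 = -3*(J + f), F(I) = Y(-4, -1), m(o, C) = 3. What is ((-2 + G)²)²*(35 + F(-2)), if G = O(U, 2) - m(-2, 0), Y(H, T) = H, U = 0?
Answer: 885391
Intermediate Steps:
F(I) = -4
O(f, J) = -2 - 3*J - 3*f (O(f, J) = -2 - 3*(J + f) = -2 + (-3*J - 3*f) = -2 - 3*J - 3*f)
G = -11 (G = (-2 - 3*2 - 3*0) - 1*3 = (-2 - 6 + 0) - 3 = -8 - 3 = -11)
((-2 + G)²)²*(35 + F(-2)) = ((-2 - 11)²)²*(35 - 4) = ((-13)²)²*31 = 169²*31 = 28561*31 = 885391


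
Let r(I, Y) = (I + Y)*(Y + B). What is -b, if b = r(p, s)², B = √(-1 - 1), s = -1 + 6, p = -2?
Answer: -207 - 90*I*√2 ≈ -207.0 - 127.28*I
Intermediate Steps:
s = 5
B = I*√2 (B = √(-2) = I*√2 ≈ 1.4142*I)
r(I, Y) = (I + Y)*(Y + I*√2)
b = (15 + 3*I*√2)² (b = (5² - 2*5 + I*(-2)*√2 + I*5*√2)² = (25 - 10 - 2*I*√2 + 5*I*√2)² = (15 + 3*I*√2)² ≈ 207.0 + 127.28*I)
-b = -(207 + 90*I*√2) = -207 - 90*I*√2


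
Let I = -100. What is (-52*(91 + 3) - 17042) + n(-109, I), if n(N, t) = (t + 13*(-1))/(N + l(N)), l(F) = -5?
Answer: -2499907/114 ≈ -21929.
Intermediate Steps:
n(N, t) = (-13 + t)/(-5 + N) (n(N, t) = (t + 13*(-1))/(N - 5) = (t - 13)/(-5 + N) = (-13 + t)/(-5 + N))
(-52*(91 + 3) - 17042) + n(-109, I) = (-52*(91 + 3) - 17042) + (-13 - 100)/(-5 - 109) = (-52*94 - 17042) - 113/(-114) = (-4888 - 17042) - 1/114*(-113) = -21930 + 113/114 = -2499907/114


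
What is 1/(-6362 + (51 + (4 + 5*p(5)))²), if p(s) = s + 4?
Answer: 1/3638 ≈ 0.00027488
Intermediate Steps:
p(s) = 4 + s
1/(-6362 + (51 + (4 + 5*p(5)))²) = 1/(-6362 + (51 + (4 + 5*(4 + 5)))²) = 1/(-6362 + (51 + (4 + 5*9))²) = 1/(-6362 + (51 + (4 + 45))²) = 1/(-6362 + (51 + 49)²) = 1/(-6362 + 100²) = 1/(-6362 + 10000) = 1/3638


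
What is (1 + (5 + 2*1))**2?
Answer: 64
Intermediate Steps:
(1 + (5 + 2*1))**2 = (1 + (5 + 2))**2 = (1 + 7)**2 = 8**2 = 64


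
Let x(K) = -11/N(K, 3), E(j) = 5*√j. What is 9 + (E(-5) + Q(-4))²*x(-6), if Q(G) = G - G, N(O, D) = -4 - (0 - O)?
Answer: -257/2 ≈ -128.50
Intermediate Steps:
N(O, D) = -4 + O (N(O, D) = -4 - (-1)*O = -4 + O)
Q(G) = 0
x(K) = -11/(-4 + K)
9 + (E(-5) + Q(-4))²*x(-6) = 9 + (5*√(-5) + 0)²*(-11/(-4 - 6)) = 9 + (5*(I*√5) + 0)²*(-11/(-10)) = 9 + (5*I*√5 + 0)²*(-11*(-⅒)) = 9 + (5*I*√5)²*(11/10) = 9 - 125*11/10 = 9 - 275/2 = -257/2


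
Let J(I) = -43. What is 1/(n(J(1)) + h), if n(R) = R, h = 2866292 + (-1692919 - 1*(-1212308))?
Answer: 1/2385638 ≈ 4.1918e-7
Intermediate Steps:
h = 2385681 (h = 2866292 + (-1692919 + 1212308) = 2866292 - 480611 = 2385681)
1/(n(J(1)) + h) = 1/(-43 + 2385681) = 1/2385638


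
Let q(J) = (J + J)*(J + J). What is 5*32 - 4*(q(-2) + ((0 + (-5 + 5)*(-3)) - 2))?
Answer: 104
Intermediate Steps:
q(J) = 4*J² (q(J) = (2*J)*(2*J) = 4*J²)
5*32 - 4*(q(-2) + ((0 + (-5 + 5)*(-3)) - 2)) = 5*32 - 4*(4*(-2)² + ((0 + (-5 + 5)*(-3)) - 2)) = 160 - 4*(4*4 + ((0 + 0*(-3)) - 2)) = 160 - 4*(16 + ((0 + 0) - 2)) = 160 - 4*(16 + (0 - 2)) = 160 - 4*(16 - 2) = 160 - 4*14 = 160 - 56 = 104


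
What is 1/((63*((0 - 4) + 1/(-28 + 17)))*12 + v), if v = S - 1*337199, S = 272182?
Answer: -11/749207 ≈ -1.4682e-5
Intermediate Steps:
v = -65017 (v = 272182 - 1*337199 = 272182 - 337199 = -65017)
1/((63*((0 - 4) + 1/(-28 + 17)))*12 + v) = 1/((63*((0 - 4) + 1/(-28 + 17)))*12 - 65017) = 1/((63*(-4 + 1/(-11)))*12 - 65017) = 1/((63*(-4 - 1/11))*12 - 65017) = 1/((63*(-45/11))*12 - 65017) = 1/(-2835/11*12 - 65017) = 1/(-34020/11 - 65017) = 1/(-749207/11) = -11/749207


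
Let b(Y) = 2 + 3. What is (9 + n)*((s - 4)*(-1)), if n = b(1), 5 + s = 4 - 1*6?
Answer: 154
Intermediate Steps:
s = -7 (s = -5 + (4 - 1*6) = -5 + (4 - 6) = -5 - 2 = -7)
b(Y) = 5
n = 5
(9 + n)*((s - 4)*(-1)) = (9 + 5)*((-7 - 4)*(-1)) = 14*(-11*(-1)) = 14*11 = 154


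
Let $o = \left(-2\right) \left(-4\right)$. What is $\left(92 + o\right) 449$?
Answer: $44900$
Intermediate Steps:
$o = 8$
$\left(92 + o\right) 449 = \left(92 + 8\right) 449 = 100 \cdot 449 = 44900$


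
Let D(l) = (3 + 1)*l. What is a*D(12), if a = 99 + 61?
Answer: 7680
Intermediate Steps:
D(l) = 4*l
a = 160
a*D(12) = 160*(4*12) = 160*48 = 7680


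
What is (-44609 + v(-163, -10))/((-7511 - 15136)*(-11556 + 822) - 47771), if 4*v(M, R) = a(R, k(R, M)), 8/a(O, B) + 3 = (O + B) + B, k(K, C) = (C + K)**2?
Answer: -2669625603/14545035625315 ≈ -0.00018354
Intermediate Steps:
a(O, B) = 8/(-3 + O + 2*B) (a(O, B) = 8/(-3 + ((O + B) + B)) = 8/(-3 + ((B + O) + B)) = 8/(-3 + (O + 2*B)) = 8/(-3 + O + 2*B))
v(M, R) = 2/(-3 + R + 2*(M + R)**2) (v(M, R) = (8/(-3 + R + 2*(M + R)**2))/4 = 2/(-3 + R + 2*(M + R)**2))
(-44609 + v(-163, -10))/((-7511 - 15136)*(-11556 + 822) - 47771) = (-44609 + 2/(-3 - 10 + 2*(-163 - 10)**2))/((-7511 - 15136)*(-11556 + 822) - 47771) = (-44609 + 2/(-3 - 10 + 2*(-173)**2))/(-22647*(-10734) - 47771) = (-44609 + 2/(-3 - 10 + 2*29929))/(243092898 - 47771) = (-44609 + 2/(-3 - 10 + 59858))/243045127 = (-44609 + 2/59845)*(1/243045127) = -2669625603/59845*1/243045127 = -2669625603/14545035625315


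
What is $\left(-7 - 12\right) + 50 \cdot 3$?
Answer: $131$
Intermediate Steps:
$\left(-7 - 12\right) + 50 \cdot 3 = \left(-7 - 12\right) + 150 = -19 + 150 = 131$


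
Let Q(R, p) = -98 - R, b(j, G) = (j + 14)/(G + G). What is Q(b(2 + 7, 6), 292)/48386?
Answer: -1199/580632 ≈ -0.0020650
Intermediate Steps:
b(j, G) = (14 + j)/(2*G) (b(j, G) = (14 + j)/((2*G)) = (14 + j)*(1/(2*G)) = (14 + j)/(2*G))
Q(b(2 + 7, 6), 292)/48386 = (-98 - (14 + (2 + 7))/(2*6))/48386 = (-98 - (14 + 9)/(2*6))*(1/48386) = (-98 - 23/(2*6))*(1/48386) = (-98 - 1*23/12)*(1/48386) = (-98 - 23/12)*(1/48386) = -1199/12*1/48386 = -1199/580632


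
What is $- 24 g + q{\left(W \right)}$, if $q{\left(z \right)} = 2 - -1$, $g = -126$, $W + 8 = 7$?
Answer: $3027$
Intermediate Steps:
$W = -1$ ($W = -8 + 7 = -1$)
$q{\left(z \right)} = 3$ ($q{\left(z \right)} = 2 + 1 = 3$)
$- 24 g + q{\left(W \right)} = \left(-24\right) \left(-126\right) + 3 = 3024 + 3 = 3027$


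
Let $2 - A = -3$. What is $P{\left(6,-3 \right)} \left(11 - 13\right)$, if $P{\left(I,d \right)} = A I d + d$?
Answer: $186$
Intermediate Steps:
$A = 5$ ($A = 2 - -3 = 2 + 3 = 5$)
$P{\left(I,d \right)} = d + 5 I d$ ($P{\left(I,d \right)} = 5 I d + d = d + 5 I d$)
$P{\left(6,-3 \right)} \left(11 - 13\right) = - 3 \left(1 + 5 \cdot 6\right) \left(11 - 13\right) = - 3 \left(1 + 30\right) \left(-2\right) = \left(-3\right) 31 \left(-2\right) = \left(-93\right) \left(-2\right) = 186$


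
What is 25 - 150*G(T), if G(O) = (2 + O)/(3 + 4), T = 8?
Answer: -1325/7 ≈ -189.29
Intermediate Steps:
G(O) = 2/7 + O/7 (G(O) = (2 + O)/7 = (2 + O)*(⅐) = 2/7 + O/7)
25 - 150*G(T) = 25 - 150*(2/7 + (⅐)*8) = 25 - 150*(2/7 + 8/7) = 25 - 150*10/7 = 25 - 1500/7 = -1325/7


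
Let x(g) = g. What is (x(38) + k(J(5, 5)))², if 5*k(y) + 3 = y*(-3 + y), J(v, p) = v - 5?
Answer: 34969/25 ≈ 1398.8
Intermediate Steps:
J(v, p) = -5 + v
k(y) = -⅗ + y*(-3 + y)/5 (k(y) = -⅗ + (y*(-3 + y))/5 = -⅗ + y*(-3 + y)/5)
(x(38) + k(J(5, 5)))² = (38 + (-⅗ - 3*(-5 + 5)/5 + (-5 + 5)²/5))² = (38 + (-⅗ - ⅗*0 + (⅕)*0²))² = (38 + (-⅗ + 0 + (⅕)*0))² = (38 + (-⅗ + 0 + 0))² = (38 - ⅗)² = (187/5)² = 34969/25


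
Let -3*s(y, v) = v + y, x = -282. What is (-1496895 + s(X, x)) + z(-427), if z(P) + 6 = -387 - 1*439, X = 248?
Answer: -4493147/3 ≈ -1.4977e+6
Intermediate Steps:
z(P) = -832 (z(P) = -6 + (-387 - 1*439) = -6 + (-387 - 439) = -6 - 826 = -832)
s(y, v) = -v/3 - y/3 (s(y, v) = -(v + y)/3 = -v/3 - y/3)
(-1496895 + s(X, x)) + z(-427) = (-1496895 + (-⅓*(-282) - ⅓*248)) - 832 = (-1496895 + (94 - 248/3)) - 832 = (-1496895 + 34/3) - 832 = -4490651/3 - 832 = -4493147/3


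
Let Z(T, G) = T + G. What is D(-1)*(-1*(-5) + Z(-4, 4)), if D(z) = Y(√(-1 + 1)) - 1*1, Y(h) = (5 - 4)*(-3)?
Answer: -20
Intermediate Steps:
Y(h) = -3 (Y(h) = 1*(-3) = -3)
Z(T, G) = G + T
D(z) = -4 (D(z) = -3 - 1*1 = -3 - 1 = -4)
D(-1)*(-1*(-5) + Z(-4, 4)) = -4*(-1*(-5) + (4 - 4)) = -4*(5 + 0) = -4*5 = -20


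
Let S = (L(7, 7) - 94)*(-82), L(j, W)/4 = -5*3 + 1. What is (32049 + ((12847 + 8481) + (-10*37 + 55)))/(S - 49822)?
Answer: -26531/18761 ≈ -1.4142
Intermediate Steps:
L(j, W) = -56 (L(j, W) = 4*(-5*3 + 1) = 4*(-15 + 1) = 4*(-14) = -56)
S = 12300 (S = (-56 - 94)*(-82) = -150*(-82) = 12300)
(32049 + ((12847 + 8481) + (-10*37 + 55)))/(S - 49822) = (32049 + ((12847 + 8481) + (-10*37 + 55)))/(12300 - 49822) = (32049 + (21328 + (-370 + 55)))/(-37522) = (32049 + (21328 - 315))*(-1/37522) = (32049 + 21013)*(-1/37522) = 53062*(-1/37522) = -26531/18761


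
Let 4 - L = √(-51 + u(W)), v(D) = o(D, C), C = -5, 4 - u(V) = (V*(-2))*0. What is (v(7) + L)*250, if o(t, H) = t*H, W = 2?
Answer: -7750 - 250*I*√47 ≈ -7750.0 - 1713.9*I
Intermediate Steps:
u(V) = 4 (u(V) = 4 - V*(-2)*0 = 4 - (-2*V)*0 = 4 - 1*0 = 4 + 0 = 4)
o(t, H) = H*t
v(D) = -5*D
L = 4 - I*√47 (L = 4 - √(-51 + 4) = 4 - √(-47) = 4 - I*√47 ≈ 4.0 - 6.8557*I)
(v(7) + L)*250 = (-5*7 + (4 - I*√47))*250 = (-35 + (4 - I*√47))*250 = (-31 - I*√47)*250 = -7750 - 250*I*√47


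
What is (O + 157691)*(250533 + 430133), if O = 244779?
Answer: 273947645020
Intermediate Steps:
(O + 157691)*(250533 + 430133) = (244779 + 157691)*(250533 + 430133) = 402470*680666 = 273947645020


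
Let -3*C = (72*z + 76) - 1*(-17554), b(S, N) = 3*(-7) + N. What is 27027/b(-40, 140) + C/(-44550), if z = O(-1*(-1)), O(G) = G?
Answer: 258161792/1136025 ≈ 227.25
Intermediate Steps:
z = 1 (z = -1*(-1) = 1)
b(S, N) = -21 + N
C = -17702/3 (C = -((72*1 + 76) - 1*(-17554))/3 = -((72 + 76) + 17554)/3 = -(148 + 17554)/3 = -⅓*17702 = -17702/3 ≈ -5900.7)
27027/b(-40, 140) + C/(-44550) = 27027/(-21 + 140) - 17702/3/(-44550) = 27027/119 - 17702/3*(-1/44550) = 27027*(1/119) + 8851/66825 = 3861/17 + 8851/66825 = 258161792/1136025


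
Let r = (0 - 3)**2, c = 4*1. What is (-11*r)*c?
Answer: -396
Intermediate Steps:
c = 4
r = 9 (r = (-3)**2 = 9)
(-11*r)*c = -11*9*4 = -99*4 = -396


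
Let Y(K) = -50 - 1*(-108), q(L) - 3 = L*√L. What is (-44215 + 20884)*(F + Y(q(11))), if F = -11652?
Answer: 270499614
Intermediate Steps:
q(L) = 3 + L^(3/2) (q(L) = 3 + L*√L = 3 + L^(3/2))
Y(K) = 58 (Y(K) = -50 + 108 = 58)
(-44215 + 20884)*(F + Y(q(11))) = (-44215 + 20884)*(-11652 + 58) = -23331*(-11594) = 270499614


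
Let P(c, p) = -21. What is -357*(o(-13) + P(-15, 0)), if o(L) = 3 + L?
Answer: 11067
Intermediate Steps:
-357*(o(-13) + P(-15, 0)) = -357*((3 - 13) - 21) = -357*(-10 - 21) = -357*(-31) = 11067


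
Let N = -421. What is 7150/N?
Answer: -7150/421 ≈ -16.983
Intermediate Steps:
7150/N = 7150/(-421) = 7150*(-1/421) = -7150/421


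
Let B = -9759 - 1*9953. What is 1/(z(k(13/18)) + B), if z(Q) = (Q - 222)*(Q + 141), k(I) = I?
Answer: -324/16547321 ≈ -1.9580e-5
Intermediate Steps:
z(Q) = (-222 + Q)*(141 + Q)
B = -19712 (B = -9759 - 9953 = -19712)
1/(z(k(13/18)) + B) = 1/((-31302 + (13/18)² - 1053/18) - 19712) = 1/((-31302 + (13*(1/18))² - 1053/18) - 19712) = 1/((-31302 + (13/18)² - 81*13/18) - 19712) = 1/((-31302 + 169/324 - 117/2) - 19712) = 1/(-10160633/324 - 19712) = 1/(-16547321/324) = -324/16547321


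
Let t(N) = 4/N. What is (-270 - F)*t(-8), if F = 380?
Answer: 325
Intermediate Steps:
(-270 - F)*t(-8) = (-270 - 1*380)*(4/(-8)) = (-270 - 380)*(4*(-⅛)) = -650*(-½) = 325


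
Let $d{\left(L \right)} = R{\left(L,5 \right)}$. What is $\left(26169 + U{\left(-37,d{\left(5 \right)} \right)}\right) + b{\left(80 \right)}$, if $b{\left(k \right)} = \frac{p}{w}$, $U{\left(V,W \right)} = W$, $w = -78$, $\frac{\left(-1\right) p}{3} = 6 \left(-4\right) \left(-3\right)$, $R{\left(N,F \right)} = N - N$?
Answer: $\frac{340233}{13} \approx 26172.0$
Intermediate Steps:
$R{\left(N,F \right)} = 0$
$d{\left(L \right)} = 0$
$p = -216$ ($p = - 3 \cdot 6 \left(-4\right) \left(-3\right) = - 3 \left(\left(-24\right) \left(-3\right)\right) = \left(-3\right) 72 = -216$)
$b{\left(k \right)} = \frac{36}{13}$ ($b{\left(k \right)} = - \frac{216}{-78} = \left(-216\right) \left(- \frac{1}{78}\right) = \frac{36}{13}$)
$\left(26169 + U{\left(-37,d{\left(5 \right)} \right)}\right) + b{\left(80 \right)} = \left(26169 + 0\right) + \frac{36}{13} = 26169 + \frac{36}{13} = \frac{340233}{13}$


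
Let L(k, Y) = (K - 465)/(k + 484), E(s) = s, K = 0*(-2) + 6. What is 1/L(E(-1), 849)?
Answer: -161/153 ≈ -1.0523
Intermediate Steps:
K = 6 (K = 0 + 6 = 6)
L(k, Y) = -459/(484 + k) (L(k, Y) = (6 - 465)/(k + 484) = -459/(484 + k))
1/L(E(-1), 849) = 1/(-459/(484 - 1)) = 1/(-459/483) = 1/(-459*1/483) = 1/(-153/161) = -161/153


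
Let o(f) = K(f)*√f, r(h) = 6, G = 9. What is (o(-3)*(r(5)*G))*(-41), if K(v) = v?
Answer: 6642*I*√3 ≈ 11504.0*I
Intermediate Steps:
o(f) = f^(3/2) (o(f) = f*√f = f^(3/2))
(o(-3)*(r(5)*G))*(-41) = ((-3)^(3/2)*(6*9))*(-41) = (-3*I*√3*54)*(-41) = -162*I*√3*(-41) = 6642*I*√3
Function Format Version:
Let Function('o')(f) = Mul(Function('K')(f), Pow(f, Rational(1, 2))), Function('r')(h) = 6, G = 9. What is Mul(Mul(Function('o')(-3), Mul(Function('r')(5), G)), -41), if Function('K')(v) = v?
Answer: Mul(6642, I, Pow(3, Rational(1, 2))) ≈ Mul(11504., I)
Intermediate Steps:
Function('o')(f) = Pow(f, Rational(3, 2)) (Function('o')(f) = Mul(f, Pow(f, Rational(1, 2))) = Pow(f, Rational(3, 2)))
Mul(Mul(Function('o')(-3), Mul(Function('r')(5), G)), -41) = Mul(Mul(Pow(-3, Rational(3, 2)), Mul(6, 9)), -41) = Mul(Mul(Mul(-3, I, Pow(3, Rational(1, 2))), 54), -41) = Mul(Mul(-162, I, Pow(3, Rational(1, 2))), -41) = Mul(6642, I, Pow(3, Rational(1, 2)))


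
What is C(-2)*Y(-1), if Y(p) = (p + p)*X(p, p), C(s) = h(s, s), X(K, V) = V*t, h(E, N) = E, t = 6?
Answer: -24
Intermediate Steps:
X(K, V) = 6*V (X(K, V) = V*6 = 6*V)
C(s) = s
Y(p) = 12*p**2 (Y(p) = (p + p)*(6*p) = (2*p)*(6*p) = 12*p**2)
C(-2)*Y(-1) = -24*(-1)**2 = -24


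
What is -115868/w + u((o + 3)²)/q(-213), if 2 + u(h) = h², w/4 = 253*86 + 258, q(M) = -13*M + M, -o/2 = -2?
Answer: -5305817/14068224 ≈ -0.37715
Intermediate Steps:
o = 4 (o = -2*(-2) = 4)
q(M) = -12*M
w = 88064 (w = 4*(253*86 + 258) = 4*(21758 + 258) = 4*22016 = 88064)
u(h) = -2 + h²
-115868/w + u((o + 3)²)/q(-213) = -115868/88064 + (-2 + ((4 + 3)²)²)/((-12*(-213))) = -115868*1/88064 + (-2 + (7²)²)/2556 = -28967/22016 + (-2 + 49²)*(1/2556) = -28967/22016 + (-2 + 2401)*(1/2556) = -28967/22016 + 2399*(1/2556) = -28967/22016 + 2399/2556 = -5305817/14068224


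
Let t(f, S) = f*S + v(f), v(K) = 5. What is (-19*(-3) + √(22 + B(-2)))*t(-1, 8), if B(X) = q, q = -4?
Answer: -171 - 9*√2 ≈ -183.73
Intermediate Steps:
t(f, S) = 5 + S*f (t(f, S) = f*S + 5 = S*f + 5 = 5 + S*f)
B(X) = -4
(-19*(-3) + √(22 + B(-2)))*t(-1, 8) = (-19*(-3) + √(22 - 4))*(5 + 8*(-1)) = (57 + √18)*(5 - 8) = (57 + 3*√2)*(-3) = -171 - 9*√2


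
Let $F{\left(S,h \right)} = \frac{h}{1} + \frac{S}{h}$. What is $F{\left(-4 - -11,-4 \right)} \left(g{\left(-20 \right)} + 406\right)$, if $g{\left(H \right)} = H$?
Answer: $- \frac{4439}{2} \approx -2219.5$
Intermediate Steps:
$F{\left(S,h \right)} = h + \frac{S}{h}$ ($F{\left(S,h \right)} = h 1 + \frac{S}{h} = h + \frac{S}{h}$)
$F{\left(-4 - -11,-4 \right)} \left(g{\left(-20 \right)} + 406\right) = \left(-4 + \frac{-4 - -11}{-4}\right) \left(-20 + 406\right) = \left(-4 + \left(-4 + 11\right) \left(- \frac{1}{4}\right)\right) 386 = \left(-4 + 7 \left(- \frac{1}{4}\right)\right) 386 = \left(-4 - \frac{7}{4}\right) 386 = \left(- \frac{23}{4}\right) 386 = - \frac{4439}{2}$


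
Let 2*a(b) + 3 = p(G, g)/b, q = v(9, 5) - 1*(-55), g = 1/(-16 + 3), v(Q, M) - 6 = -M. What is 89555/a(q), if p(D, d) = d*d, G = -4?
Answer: -1695097040/28391 ≈ -59705.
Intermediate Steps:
v(Q, M) = 6 - M
g = -1/13 (g = 1/(-13) = -1/13 ≈ -0.076923)
p(D, d) = d**2
q = 56 (q = (6 - 1*5) - 1*(-55) = (6 - 5) + 55 = 1 + 55 = 56)
a(b) = -3/2 + 1/(338*b) (a(b) = -3/2 + ((-1/13)**2/b)/2 = -3/2 + (1/(169*b))/2 = -3/2 + 1/(338*b))
89555/a(q) = 89555/(((1/338)*(1 - 507*56)/56)) = 89555/(((1/338)*(1/56)*(1 - 28392))) = 89555/(((1/338)*(1/56)*(-28391))) = 89555/(-28391/18928) = 89555*(-18928/28391) = -1695097040/28391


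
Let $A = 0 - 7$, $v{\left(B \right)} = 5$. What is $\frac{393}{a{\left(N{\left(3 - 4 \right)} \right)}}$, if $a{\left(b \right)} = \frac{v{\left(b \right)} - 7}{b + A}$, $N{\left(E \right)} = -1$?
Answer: $1572$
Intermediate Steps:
$A = -7$
$a{\left(b \right)} = - \frac{2}{-7 + b}$ ($a{\left(b \right)} = \frac{5 - 7}{b - 7} = - \frac{2}{-7 + b}$)
$\frac{393}{a{\left(N{\left(3 - 4 \right)} \right)}} = \frac{393}{\left(-2\right) \frac{1}{-7 - 1}} = \frac{393}{\left(-2\right) \frac{1}{-8}} = \frac{393}{\left(-2\right) \left(- \frac{1}{8}\right)} = 393 \frac{1}{\frac{1}{4}} = 393 \cdot 4 = 1572$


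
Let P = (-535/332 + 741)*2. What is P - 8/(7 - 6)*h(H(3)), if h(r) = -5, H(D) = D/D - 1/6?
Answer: 252117/166 ≈ 1518.8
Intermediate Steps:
H(D) = ⅚ (H(D) = 1 - 1*⅙ = 1 - ⅙ = ⅚)
P = 245477/166 (P = (-535*1/332 + 741)*2 = (-535/332 + 741)*2 = (245477/332)*2 = 245477/166 ≈ 1478.8)
P - 8/(7 - 6)*h(H(3)) = 245477/166 - 8/(7 - 6)*(-5) = 245477/166 - 8/1*(-5) = 245477/166 - 1*8*(-5) = 245477/166 - 8*(-5) = 245477/166 - 1*(-40) = 245477/166 + 40 = 252117/166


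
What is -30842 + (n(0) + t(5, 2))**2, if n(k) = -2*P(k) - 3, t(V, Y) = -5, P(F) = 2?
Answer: -30698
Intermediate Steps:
n(k) = -7 (n(k) = -2*2 - 3 = -4 - 3 = -7)
-30842 + (n(0) + t(5, 2))**2 = -30842 + (-7 - 5)**2 = -30842 + (-12)**2 = -30842 + 144 = -30698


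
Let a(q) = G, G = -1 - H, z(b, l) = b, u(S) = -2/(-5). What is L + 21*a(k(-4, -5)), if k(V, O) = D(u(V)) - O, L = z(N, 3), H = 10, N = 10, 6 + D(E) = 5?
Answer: -221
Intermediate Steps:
u(S) = 2/5 (u(S) = -2*(-1/5) = 2/5)
D(E) = -1 (D(E) = -6 + 5 = -1)
L = 10
k(V, O) = -1 - O
G = -11 (G = -1 - 1*10 = -1 - 10 = -11)
a(q) = -11
L + 21*a(k(-4, -5)) = 10 + 21*(-11) = 10 - 231 = -221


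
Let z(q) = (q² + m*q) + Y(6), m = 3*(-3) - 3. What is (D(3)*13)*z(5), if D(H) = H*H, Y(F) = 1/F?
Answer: -8151/2 ≈ -4075.5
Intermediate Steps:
m = -12 (m = -9 - 3 = -12)
D(H) = H²
z(q) = ⅙ + q² - 12*q (z(q) = (q² - 12*q) + 1/6 = (q² - 12*q) + ⅙ = ⅙ + q² - 12*q)
(D(3)*13)*z(5) = (3²*13)*(⅙ + 5² - 12*5) = (9*13)*(⅙ + 25 - 60) = 117*(-209/6) = -8151/2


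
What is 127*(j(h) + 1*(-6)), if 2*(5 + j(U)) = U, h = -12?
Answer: -2159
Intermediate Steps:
j(U) = -5 + U/2
127*(j(h) + 1*(-6)) = 127*((-5 + (½)*(-12)) + 1*(-6)) = 127*((-5 - 6) - 6) = 127*(-11 - 6) = 127*(-17) = -2159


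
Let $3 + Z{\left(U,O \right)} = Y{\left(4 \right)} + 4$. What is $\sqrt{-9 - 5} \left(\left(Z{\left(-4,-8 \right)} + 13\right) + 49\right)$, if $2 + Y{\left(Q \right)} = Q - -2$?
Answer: $67 i \sqrt{14} \approx 250.69 i$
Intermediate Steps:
$Y{\left(Q \right)} = Q$ ($Y{\left(Q \right)} = -2 + \left(Q - -2\right) = -2 + \left(Q + 2\right) = -2 + \left(2 + Q\right) = Q$)
$Z{\left(U,O \right)} = 5$ ($Z{\left(U,O \right)} = -3 + \left(4 + 4\right) = -3 + 8 = 5$)
$\sqrt{-9 - 5} \left(\left(Z{\left(-4,-8 \right)} + 13\right) + 49\right) = \sqrt{-9 - 5} \left(\left(5 + 13\right) + 49\right) = \sqrt{-14} \left(18 + 49\right) = i \sqrt{14} \cdot 67 = 67 i \sqrt{14}$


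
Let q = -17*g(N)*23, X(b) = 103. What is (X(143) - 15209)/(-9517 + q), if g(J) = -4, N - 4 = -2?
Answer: 15106/7953 ≈ 1.8994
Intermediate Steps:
N = 2 (N = 4 - 2 = 2)
q = 1564 (q = -17*(-4)*23 = 68*23 = 1564)
(X(143) - 15209)/(-9517 + q) = (103 - 15209)/(-9517 + 1564) = -15106/(-7953) = -15106*(-1/7953) = 15106/7953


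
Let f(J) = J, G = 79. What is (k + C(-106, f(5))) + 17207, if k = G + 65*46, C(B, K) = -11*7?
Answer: 20199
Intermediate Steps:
C(B, K) = -77
k = 3069 (k = 79 + 65*46 = 79 + 2990 = 3069)
(k + C(-106, f(5))) + 17207 = (3069 - 77) + 17207 = 2992 + 17207 = 20199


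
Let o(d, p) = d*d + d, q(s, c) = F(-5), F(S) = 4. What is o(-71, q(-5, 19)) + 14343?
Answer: 19313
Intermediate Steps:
q(s, c) = 4
o(d, p) = d + d² (o(d, p) = d² + d = d + d²)
o(-71, q(-5, 19)) + 14343 = -71*(1 - 71) + 14343 = -71*(-70) + 14343 = 4970 + 14343 = 19313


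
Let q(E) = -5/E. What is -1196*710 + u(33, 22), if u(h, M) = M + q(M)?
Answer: -18681041/22 ≈ -8.4914e+5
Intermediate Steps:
u(h, M) = M - 5/M
-1196*710 + u(33, 22) = -1196*710 + (22 - 5/22) = -849160 + (22 - 5*1/22) = -849160 + (22 - 5/22) = -849160 + 479/22 = -18681041/22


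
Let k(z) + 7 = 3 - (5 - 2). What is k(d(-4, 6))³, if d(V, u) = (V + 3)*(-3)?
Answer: -343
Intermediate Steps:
d(V, u) = -9 - 3*V (d(V, u) = (3 + V)*(-3) = -9 - 3*V)
k(z) = -7 (k(z) = -7 + (3 - (5 - 2)) = -7 + (3 - 1*3) = -7 + (3 - 3) = -7 + 0 = -7)
k(d(-4, 6))³ = (-7)³ = -343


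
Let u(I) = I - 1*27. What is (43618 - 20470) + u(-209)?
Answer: 22912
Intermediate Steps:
u(I) = -27 + I (u(I) = I - 27 = -27 + I)
(43618 - 20470) + u(-209) = (43618 - 20470) + (-27 - 209) = 23148 - 236 = 22912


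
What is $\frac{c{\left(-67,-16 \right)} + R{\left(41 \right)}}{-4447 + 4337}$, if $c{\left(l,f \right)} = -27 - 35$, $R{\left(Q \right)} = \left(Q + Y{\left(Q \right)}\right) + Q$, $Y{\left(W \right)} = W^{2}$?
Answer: $- \frac{1701}{110} \approx -15.464$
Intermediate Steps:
$R{\left(Q \right)} = Q^{2} + 2 Q$ ($R{\left(Q \right)} = \left(Q + Q^{2}\right) + Q = Q^{2} + 2 Q$)
$c{\left(l,f \right)} = -62$ ($c{\left(l,f \right)} = -27 - 35 = -62$)
$\frac{c{\left(-67,-16 \right)} + R{\left(41 \right)}}{-4447 + 4337} = \frac{-62 + 41 \left(2 + 41\right)}{-4447 + 4337} = \frac{-62 + 41 \cdot 43}{-110} = \left(-62 + 1763\right) \left(- \frac{1}{110}\right) = 1701 \left(- \frac{1}{110}\right) = - \frac{1701}{110}$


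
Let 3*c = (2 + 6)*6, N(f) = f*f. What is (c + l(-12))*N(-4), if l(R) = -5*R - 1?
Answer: 1200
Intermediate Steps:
N(f) = f²
c = 16 (c = ((2 + 6)*6)/3 = (8*6)/3 = (⅓)*48 = 16)
l(R) = -1 - 5*R
(c + l(-12))*N(-4) = (16 + (-1 - 5*(-12)))*(-4)² = (16 + (-1 + 60))*16 = (16 + 59)*16 = 75*16 = 1200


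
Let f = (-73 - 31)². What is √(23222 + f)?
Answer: 3*√3782 ≈ 184.49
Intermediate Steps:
f = 10816 (f = (-104)² = 10816)
√(23222 + f) = √(23222 + 10816) = √34038 = 3*√3782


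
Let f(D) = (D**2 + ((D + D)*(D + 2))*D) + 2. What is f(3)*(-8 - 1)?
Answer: -909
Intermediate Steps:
f(D) = 2 + D**2 + 2*D**2*(2 + D) (f(D) = (D**2 + ((2*D)*(2 + D))*D) + 2 = (D**2 + (2*D*(2 + D))*D) + 2 = (D**2 + 2*D**2*(2 + D)) + 2 = 2 + D**2 + 2*D**2*(2 + D))
f(3)*(-8 - 1) = (2 + 2*3**3 + 5*3**2)*(-8 - 1) = (2 + 2*27 + 5*9)*(-9) = (2 + 54 + 45)*(-9) = 101*(-9) = -909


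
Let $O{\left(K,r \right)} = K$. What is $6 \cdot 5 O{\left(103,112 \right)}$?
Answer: $3090$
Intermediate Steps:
$6 \cdot 5 O{\left(103,112 \right)} = 6 \cdot 5 \cdot 103 = 30 \cdot 103 = 3090$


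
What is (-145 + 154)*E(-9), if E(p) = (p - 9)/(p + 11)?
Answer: -81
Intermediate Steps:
E(p) = (-9 + p)/(11 + p)
(-145 + 154)*E(-9) = (-145 + 154)*((-9 - 9)/(11 - 9)) = 9*(-18/2) = 9*((½)*(-18)) = 9*(-9) = -81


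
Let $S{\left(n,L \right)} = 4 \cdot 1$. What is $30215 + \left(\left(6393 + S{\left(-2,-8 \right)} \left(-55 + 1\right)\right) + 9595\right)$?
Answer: $45987$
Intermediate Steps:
$S{\left(n,L \right)} = 4$
$30215 + \left(\left(6393 + S{\left(-2,-8 \right)} \left(-55 + 1\right)\right) + 9595\right) = 30215 + \left(\left(6393 + 4 \left(-55 + 1\right)\right) + 9595\right) = 30215 + \left(\left(6393 + 4 \left(-54\right)\right) + 9595\right) = 30215 + \left(\left(6393 - 216\right) + 9595\right) = 30215 + \left(6177 + 9595\right) = 30215 + 15772 = 45987$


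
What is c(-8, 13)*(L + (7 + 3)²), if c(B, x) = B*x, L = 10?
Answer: -11440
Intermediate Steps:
c(-8, 13)*(L + (7 + 3)²) = (-8*13)*(10 + (7 + 3)²) = -104*(10 + 10²) = -104*(10 + 100) = -104*110 = -11440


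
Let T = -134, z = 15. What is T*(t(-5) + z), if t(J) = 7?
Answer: -2948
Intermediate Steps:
T*(t(-5) + z) = -134*(7 + 15) = -134*22 = -2948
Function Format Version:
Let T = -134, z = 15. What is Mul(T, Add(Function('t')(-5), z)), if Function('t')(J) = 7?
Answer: -2948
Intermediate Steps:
Mul(T, Add(Function('t')(-5), z)) = Mul(-134, Add(7, 15)) = Mul(-134, 22) = -2948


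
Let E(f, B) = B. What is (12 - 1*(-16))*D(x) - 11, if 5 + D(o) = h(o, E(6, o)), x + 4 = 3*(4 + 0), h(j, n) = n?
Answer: 73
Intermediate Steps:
x = 8 (x = -4 + 3*(4 + 0) = -4 + 3*4 = -4 + 12 = 8)
D(o) = -5 + o
(12 - 1*(-16))*D(x) - 11 = (12 - 1*(-16))*(-5 + 8) - 11 = (12 + 16)*3 - 11 = 28*3 - 11 = 84 - 11 = 73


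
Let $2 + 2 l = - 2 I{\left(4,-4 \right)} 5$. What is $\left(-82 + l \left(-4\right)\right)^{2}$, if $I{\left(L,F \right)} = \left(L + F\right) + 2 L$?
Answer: $6724$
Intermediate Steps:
$I{\left(L,F \right)} = F + 3 L$ ($I{\left(L,F \right)} = \left(F + L\right) + 2 L = F + 3 L$)
$l = -41$ ($l = -1 + \frac{- 2 \left(-4 + 3 \cdot 4\right) 5}{2} = -1 + \frac{- 2 \left(-4 + 12\right) 5}{2} = -1 + \frac{\left(-2\right) 8 \cdot 5}{2} = -1 + \frac{\left(-16\right) 5}{2} = -1 + \frac{1}{2} \left(-80\right) = -1 - 40 = -41$)
$\left(-82 + l \left(-4\right)\right)^{2} = \left(-82 - -164\right)^{2} = \left(-82 + 164\right)^{2} = 82^{2} = 6724$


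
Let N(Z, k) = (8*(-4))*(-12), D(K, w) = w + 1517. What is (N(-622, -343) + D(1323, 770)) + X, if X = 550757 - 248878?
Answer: 304550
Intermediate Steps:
D(K, w) = 1517 + w
X = 301879
N(Z, k) = 384 (N(Z, k) = -32*(-12) = 384)
(N(-622, -343) + D(1323, 770)) + X = (384 + (1517 + 770)) + 301879 = (384 + 2287) + 301879 = 2671 + 301879 = 304550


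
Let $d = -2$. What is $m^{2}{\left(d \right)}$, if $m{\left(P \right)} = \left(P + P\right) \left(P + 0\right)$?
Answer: $64$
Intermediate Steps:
$m{\left(P \right)} = 2 P^{2}$ ($m{\left(P \right)} = 2 P P = 2 P^{2}$)
$m^{2}{\left(d \right)} = \left(2 \left(-2\right)^{2}\right)^{2} = \left(2 \cdot 4\right)^{2} = 8^{2} = 64$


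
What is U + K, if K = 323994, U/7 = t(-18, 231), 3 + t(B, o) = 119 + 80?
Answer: 325366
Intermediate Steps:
t(B, o) = 196 (t(B, o) = -3 + (119 + 80) = -3 + 199 = 196)
U = 1372 (U = 7*196 = 1372)
U + K = 1372 + 323994 = 325366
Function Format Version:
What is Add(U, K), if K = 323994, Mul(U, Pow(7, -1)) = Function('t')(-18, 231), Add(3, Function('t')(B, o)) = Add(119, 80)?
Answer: 325366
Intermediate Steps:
Function('t')(B, o) = 196 (Function('t')(B, o) = Add(-3, Add(119, 80)) = Add(-3, 199) = 196)
U = 1372 (U = Mul(7, 196) = 1372)
Add(U, K) = Add(1372, 323994) = 325366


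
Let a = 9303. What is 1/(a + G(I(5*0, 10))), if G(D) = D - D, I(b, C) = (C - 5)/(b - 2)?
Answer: 1/9303 ≈ 0.00010749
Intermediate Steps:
I(b, C) = (-5 + C)/(-2 + b)
G(D) = 0
1/(a + G(I(5*0, 10))) = 1/(9303 + 0) = 1/9303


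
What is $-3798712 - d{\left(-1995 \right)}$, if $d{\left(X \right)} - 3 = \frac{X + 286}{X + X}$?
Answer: $- \frac{15156874559}{3990} \approx -3.7987 \cdot 10^{6}$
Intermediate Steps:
$d{\left(X \right)} = 3 + \frac{286 + X}{2 X}$ ($d{\left(X \right)} = 3 + \frac{X + 286}{X + X} = 3 + \frac{286 + X}{2 X}$)
$-3798712 - d{\left(-1995 \right)} = -3798712 - \left(\frac{7}{2} + \frac{143}{-1995}\right) = -3798712 - \left(\frac{7}{2} + 143 \left(- \frac{1}{1995}\right)\right) = -3798712 - \left(\frac{7}{2} - \frac{143}{1995}\right) = -3798712 - \frac{13679}{3990} = - \frac{15156874559}{3990}$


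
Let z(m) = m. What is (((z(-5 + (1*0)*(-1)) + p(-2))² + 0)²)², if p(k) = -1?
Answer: 1679616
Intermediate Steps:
(((z(-5 + (1*0)*(-1)) + p(-2))² + 0)²)² = ((((-5 + (1*0)*(-1)) - 1)² + 0)²)² = ((((-5 + 0*(-1)) - 1)² + 0)²)² = ((((-5 + 0) - 1)² + 0)²)² = (((-5 - 1)² + 0)²)² = (((-6)² + 0)²)² = ((36 + 0)²)² = (36²)² = 1296² = 1679616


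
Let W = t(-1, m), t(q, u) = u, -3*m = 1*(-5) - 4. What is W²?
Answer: 9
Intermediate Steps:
m = 3 (m = -(1*(-5) - 4)/3 = -(-5 - 4)/3 = -⅓*(-9) = 3)
W = 3
W² = 3² = 9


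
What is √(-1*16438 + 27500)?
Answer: √11062 ≈ 105.18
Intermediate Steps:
√(-1*16438 + 27500) = √(-16438 + 27500) = √11062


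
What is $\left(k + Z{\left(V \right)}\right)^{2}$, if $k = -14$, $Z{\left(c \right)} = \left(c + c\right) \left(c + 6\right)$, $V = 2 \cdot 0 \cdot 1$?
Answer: $196$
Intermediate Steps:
$V = 0$ ($V = 0 \cdot 1 = 0$)
$Z{\left(c \right)} = 2 c \left(6 + c\right)$
$\left(k + Z{\left(V \right)}\right)^{2} = \left(-14 + 2 \cdot 0 \left(6 + 0\right)\right)^{2} = \left(-14 + 2 \cdot 0 \cdot 6\right)^{2} = \left(-14 + 0\right)^{2} = \left(-14\right)^{2} = 196$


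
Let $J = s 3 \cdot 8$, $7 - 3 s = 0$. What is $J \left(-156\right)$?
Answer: $-8736$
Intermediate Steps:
$s = \frac{7}{3}$ ($s = \frac{7}{3} - 0 = \frac{7}{3} + 0 = \frac{7}{3} \approx 2.3333$)
$J = 56$ ($J = \frac{7}{3} \cdot 3 \cdot 8 = 7 \cdot 8 = 56$)
$J \left(-156\right) = 56 \left(-156\right) = -8736$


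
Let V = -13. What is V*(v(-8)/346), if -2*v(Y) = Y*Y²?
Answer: -1664/173 ≈ -9.6185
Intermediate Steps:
v(Y) = -Y³/2 (v(Y) = -Y*Y²/2 = -Y³/2)
V*(v(-8)/346) = -13*(-½*(-8)³)/346 = -13*(-½*(-512))/346 = -3328/346 = -13*128/173 = -1664/173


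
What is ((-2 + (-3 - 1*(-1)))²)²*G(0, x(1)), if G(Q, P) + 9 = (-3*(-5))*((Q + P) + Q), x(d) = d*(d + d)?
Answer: 5376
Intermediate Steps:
x(d) = 2*d² (x(d) = d*(2*d) = 2*d²)
G(Q, P) = -9 + 15*P + 30*Q (G(Q, P) = -9 + (-3*(-5))*((Q + P) + Q) = -9 + 15*((P + Q) + Q) = -9 + 15*(P + 2*Q) = -9 + (15*P + 30*Q) = -9 + 15*P + 30*Q)
((-2 + (-3 - 1*(-1)))²)²*G(0, x(1)) = ((-2 + (-3 - 1*(-1)))²)²*(-9 + 15*(2*1²) + 30*0) = ((-2 + (-3 + 1))²)²*(-9 + 15*(2*1) + 0) = ((-2 - 2)²)²*(-9 + 15*2 + 0) = ((-4)²)²*(-9 + 30 + 0) = 16²*21 = 256*21 = 5376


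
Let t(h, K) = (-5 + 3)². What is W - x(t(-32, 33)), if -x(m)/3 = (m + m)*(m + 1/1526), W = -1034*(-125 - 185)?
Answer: 244645280/763 ≈ 3.2064e+5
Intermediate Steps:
t(h, K) = 4 (t(h, K) = (-2)² = 4)
W = 320540 (W = -1034*(-310) = 320540)
x(m) = -6*m*(1/1526 + m) (x(m) = -3*(m + m)*(m + 1/1526) = -3*2*m*(m + 1/1526) = -3*2*m*(1/1526 + m) = -6*m*(1/1526 + m))
W - x(t(-32, 33)) = 320540 - (-3)*4*(1 + 1526*4)/763 = 320540 - (-3)*4*(1 + 6104)/763 = 320540 - (-3)*4*6105/763 = 320540 - 1*(-73260/763) = 320540 + 73260/763 = 244645280/763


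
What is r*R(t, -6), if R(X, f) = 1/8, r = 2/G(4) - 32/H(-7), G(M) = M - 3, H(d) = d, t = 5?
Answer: 23/28 ≈ 0.82143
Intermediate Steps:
G(M) = -3 + M
r = 46/7 (r = 2/(-3 + 4) - 32/(-7) = 2/1 - 32*(-1/7) = 2*1 + 32/7 = 2 + 32/7 = 46/7 ≈ 6.5714)
R(X, f) = 1/8
r*R(t, -6) = (46/7)*(1/8) = 23/28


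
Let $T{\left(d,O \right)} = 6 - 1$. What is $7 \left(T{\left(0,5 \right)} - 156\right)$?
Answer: $-1057$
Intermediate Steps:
$T{\left(d,O \right)} = 5$
$7 \left(T{\left(0,5 \right)} - 156\right) = 7 \left(5 - 156\right) = 7 \left(-151\right) = -1057$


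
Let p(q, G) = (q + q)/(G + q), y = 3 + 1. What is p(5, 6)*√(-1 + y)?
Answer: 10*√3/11 ≈ 1.5746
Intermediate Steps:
y = 4
p(q, G) = 2*q/(G + q) (p(q, G) = (2*q)/(G + q) = 2*q/(G + q))
p(5, 6)*√(-1 + y) = (2*5/(6 + 5))*√(-1 + 4) = (2*5/11)*√3 = (2*5*(1/11))*√3 = 10*√3/11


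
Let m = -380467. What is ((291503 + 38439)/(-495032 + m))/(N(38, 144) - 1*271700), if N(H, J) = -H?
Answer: 164971/118953173631 ≈ 1.3869e-6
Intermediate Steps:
((291503 + 38439)/(-495032 + m))/(N(38, 144) - 1*271700) = ((291503 + 38439)/(-495032 - 380467))/(-1*38 - 1*271700) = (329942/(-875499))/(-38 - 271700) = (329942*(-1/875499))/(-271738) = -329942/875499*(-1/271738) = 164971/118953173631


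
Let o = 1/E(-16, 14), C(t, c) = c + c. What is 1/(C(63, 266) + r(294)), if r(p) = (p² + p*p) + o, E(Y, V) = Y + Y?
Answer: 32/5548927 ≈ 5.7669e-6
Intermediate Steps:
E(Y, V) = 2*Y
C(t, c) = 2*c
o = -1/32 (o = 1/(2*(-16)) = 1/(-32) = -1/32 ≈ -0.031250)
r(p) = -1/32 + 2*p² (r(p) = (p² + p*p) - 1/32 = (p² + p²) - 1/32 = 2*p² - 1/32 = -1/32 + 2*p²)
1/(C(63, 266) + r(294)) = 1/(2*266 + (-1/32 + 2*294²)) = 1/(532 + (-1/32 + 2*86436)) = 1/(532 + (-1/32 + 172872)) = 1/(532 + 5531903/32) = 1/(5548927/32) = 32/5548927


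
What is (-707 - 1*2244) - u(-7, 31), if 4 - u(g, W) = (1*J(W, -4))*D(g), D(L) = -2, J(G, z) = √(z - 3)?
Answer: -2955 - 2*I*√7 ≈ -2955.0 - 5.2915*I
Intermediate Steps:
J(G, z) = √(-3 + z)
u(g, W) = 4 + 2*I*√7 (u(g, W) = 4 - 1*√(-3 - 4)*(-2) = 4 - 1*√(-7)*(-2) = 4 - 1*(I*√7)*(-2) = 4 - I*√7*(-2) = 4 - (-2)*I*√7 = 4 + 2*I*√7)
(-707 - 1*2244) - u(-7, 31) = (-707 - 1*2244) - (4 + 2*I*√7) = (-707 - 2244) + (-4 - 2*I*√7) = -2951 + (-4 - 2*I*√7) = -2955 - 2*I*√7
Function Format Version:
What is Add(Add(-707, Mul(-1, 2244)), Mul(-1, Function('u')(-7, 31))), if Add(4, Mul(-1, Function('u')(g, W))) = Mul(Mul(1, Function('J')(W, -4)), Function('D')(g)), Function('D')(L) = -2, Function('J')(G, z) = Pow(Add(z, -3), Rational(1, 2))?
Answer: Add(-2955, Mul(-2, I, Pow(7, Rational(1, 2)))) ≈ Add(-2955.0, Mul(-5.2915, I))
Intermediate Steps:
Function('J')(G, z) = Pow(Add(-3, z), Rational(1, 2))
Function('u')(g, W) = Add(4, Mul(2, I, Pow(7, Rational(1, 2)))) (Function('u')(g, W) = Add(4, Mul(-1, Mul(Mul(1, Pow(Add(-3, -4), Rational(1, 2))), -2))) = Add(4, Mul(-1, Mul(Mul(1, Pow(-7, Rational(1, 2))), -2))) = Add(4, Mul(-1, Mul(Mul(1, Mul(I, Pow(7, Rational(1, 2)))), -2))) = Add(4, Mul(-1, Mul(Mul(I, Pow(7, Rational(1, 2))), -2))) = Add(4, Mul(-1, Mul(-2, I, Pow(7, Rational(1, 2))))) = Add(4, Mul(2, I, Pow(7, Rational(1, 2)))))
Add(Add(-707, Mul(-1, 2244)), Mul(-1, Function('u')(-7, 31))) = Add(Add(-707, Mul(-1, 2244)), Mul(-1, Add(4, Mul(2, I, Pow(7, Rational(1, 2)))))) = Add(Add(-707, -2244), Add(-4, Mul(-2, I, Pow(7, Rational(1, 2))))) = Add(-2951, Add(-4, Mul(-2, I, Pow(7, Rational(1, 2))))) = Add(-2955, Mul(-2, I, Pow(7, Rational(1, 2))))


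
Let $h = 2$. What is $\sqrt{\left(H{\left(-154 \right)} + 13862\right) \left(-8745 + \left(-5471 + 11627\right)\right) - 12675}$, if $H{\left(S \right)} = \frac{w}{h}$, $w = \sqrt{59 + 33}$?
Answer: $\sqrt{-35901393 - 2589 \sqrt{23}} \approx 5992.8 i$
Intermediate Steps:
$w = 2 \sqrt{23}$ ($w = \sqrt{92} = 2 \sqrt{23} \approx 9.5917$)
$H{\left(S \right)} = \sqrt{23}$ ($H{\left(S \right)} = \frac{2 \sqrt{23}}{2} = 2 \sqrt{23} \cdot \frac{1}{2} = \sqrt{23}$)
$\sqrt{\left(H{\left(-154 \right)} + 13862\right) \left(-8745 + \left(-5471 + 11627\right)\right) - 12675} = \sqrt{\left(\sqrt{23} + 13862\right) \left(-8745 + \left(-5471 + 11627\right)\right) - 12675} = \sqrt{\left(13862 + \sqrt{23}\right) \left(-8745 + 6156\right) - 12675} = \sqrt{\left(13862 + \sqrt{23}\right) \left(-2589\right) - 12675} = \sqrt{\left(-35888718 - 2589 \sqrt{23}\right) - 12675} = \sqrt{-35901393 - 2589 \sqrt{23}}$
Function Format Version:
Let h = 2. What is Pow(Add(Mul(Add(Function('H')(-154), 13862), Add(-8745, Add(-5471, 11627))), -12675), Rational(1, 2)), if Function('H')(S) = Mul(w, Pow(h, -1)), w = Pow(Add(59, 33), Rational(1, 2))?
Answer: Pow(Add(-35901393, Mul(-2589, Pow(23, Rational(1, 2)))), Rational(1, 2)) ≈ Mul(5992.8, I)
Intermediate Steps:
w = Mul(2, Pow(23, Rational(1, 2))) (w = Pow(92, Rational(1, 2)) = Mul(2, Pow(23, Rational(1, 2))) ≈ 9.5917)
Function('H')(S) = Pow(23, Rational(1, 2)) (Function('H')(S) = Mul(Mul(2, Pow(23, Rational(1, 2))), Pow(2, -1)) = Mul(Mul(2, Pow(23, Rational(1, 2))), Rational(1, 2)) = Pow(23, Rational(1, 2)))
Pow(Add(Mul(Add(Function('H')(-154), 13862), Add(-8745, Add(-5471, 11627))), -12675), Rational(1, 2)) = Pow(Add(Mul(Add(Pow(23, Rational(1, 2)), 13862), Add(-8745, Add(-5471, 11627))), -12675), Rational(1, 2)) = Pow(Add(Mul(Add(13862, Pow(23, Rational(1, 2))), Add(-8745, 6156)), -12675), Rational(1, 2)) = Pow(Add(Mul(Add(13862, Pow(23, Rational(1, 2))), -2589), -12675), Rational(1, 2)) = Pow(Add(Add(-35888718, Mul(-2589, Pow(23, Rational(1, 2)))), -12675), Rational(1, 2)) = Pow(Add(-35901393, Mul(-2589, Pow(23, Rational(1, 2)))), Rational(1, 2))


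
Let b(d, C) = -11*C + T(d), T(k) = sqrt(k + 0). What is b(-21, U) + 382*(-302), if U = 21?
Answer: -115595 + I*sqrt(21) ≈ -1.156e+5 + 4.5826*I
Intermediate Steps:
T(k) = sqrt(k)
b(d, C) = sqrt(d) - 11*C (b(d, C) = -11*C + sqrt(d) = sqrt(d) - 11*C)
b(-21, U) + 382*(-302) = (sqrt(-21) - 11*21) + 382*(-302) = (I*sqrt(21) - 231) - 115364 = (-231 + I*sqrt(21)) - 115364 = -115595 + I*sqrt(21)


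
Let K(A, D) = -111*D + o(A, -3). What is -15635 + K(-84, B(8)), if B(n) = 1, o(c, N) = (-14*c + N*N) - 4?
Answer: -14565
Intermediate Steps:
o(c, N) = -4 + N² - 14*c (o(c, N) = (-14*c + N²) - 4 = (N² - 14*c) - 4 = -4 + N² - 14*c)
K(A, D) = 5 - 111*D - 14*A (K(A, D) = -111*D + (-4 + (-3)² - 14*A) = -111*D + (-4 + 9 - 14*A) = -111*D + (5 - 14*A) = 5 - 111*D - 14*A)
-15635 + K(-84, B(8)) = -15635 + (5 - 111*1 - 14*(-84)) = -15635 + (5 - 111 + 1176) = -15635 + 1070 = -14565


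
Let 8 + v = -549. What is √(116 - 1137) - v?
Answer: 557 + I*√1021 ≈ 557.0 + 31.953*I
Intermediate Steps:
v = -557 (v = -8 - 549 = -557)
√(116 - 1137) - v = √(116 - 1137) - 1*(-557) = √(-1021) + 557 = I*√1021 + 557 = 557 + I*√1021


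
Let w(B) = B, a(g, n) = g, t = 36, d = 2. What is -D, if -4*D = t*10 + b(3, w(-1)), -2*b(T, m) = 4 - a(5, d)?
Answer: 721/8 ≈ 90.125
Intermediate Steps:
b(T, m) = 1/2 (b(T, m) = -(4 - 1*5)/2 = -(4 - 5)/2 = -1/2*(-1) = 1/2)
D = -721/8 (D = -(36*10 + 1/2)/4 = -(360 + 1/2)/4 = -1/4*721/2 = -721/8 ≈ -90.125)
-D = -1*(-721/8) = 721/8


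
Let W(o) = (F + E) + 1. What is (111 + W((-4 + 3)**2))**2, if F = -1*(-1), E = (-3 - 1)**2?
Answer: 16641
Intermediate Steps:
E = 16 (E = (-4)**2 = 16)
F = 1
W(o) = 18 (W(o) = (1 + 16) + 1 = 17 + 1 = 18)
(111 + W((-4 + 3)**2))**2 = (111 + 18)**2 = 129**2 = 16641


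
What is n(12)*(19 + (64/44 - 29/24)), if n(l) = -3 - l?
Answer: -25405/88 ≈ -288.69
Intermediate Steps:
n(12)*(19 + (64/44 - 29/24)) = (-3 - 1*12)*(19 + (64/44 - 29/24)) = (-3 - 12)*(19 + (64*(1/44) - 29*1/24)) = -15*(19 + (16/11 - 29/24)) = -15*(19 + 65/264) = -15*5081/264 = -25405/88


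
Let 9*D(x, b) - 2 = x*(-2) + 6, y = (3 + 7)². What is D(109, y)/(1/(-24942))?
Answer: 581980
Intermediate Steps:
y = 100 (y = 10² = 100)
D(x, b) = 8/9 - 2*x/9 (D(x, b) = 2/9 + (x*(-2) + 6)/9 = 2/9 + (-2*x + 6)/9 = 2/9 + (6 - 2*x)/9 = 2/9 + (⅔ - 2*x/9) = 8/9 - 2*x/9)
D(109, y)/(1/(-24942)) = (8/9 - 2/9*109)/(1/(-24942)) = (8/9 - 218/9)/(-1/24942) = -70/3*(-24942) = 581980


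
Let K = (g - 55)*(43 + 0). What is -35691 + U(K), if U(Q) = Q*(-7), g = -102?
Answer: 11566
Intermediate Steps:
K = -6751 (K = (-102 - 55)*(43 + 0) = -157*43 = -6751)
U(Q) = -7*Q
-35691 + U(K) = -35691 - 7*(-6751) = -35691 + 47257 = 11566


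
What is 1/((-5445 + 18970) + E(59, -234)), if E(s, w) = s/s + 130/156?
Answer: 6/81161 ≈ 7.3927e-5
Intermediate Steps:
E(s, w) = 11/6 (E(s, w) = 1 + 130*(1/156) = 1 + ⅚ = 11/6)
1/((-5445 + 18970) + E(59, -234)) = 1/((-5445 + 18970) + 11/6) = 1/(13525 + 11/6) = 1/(81161/6) = 6/81161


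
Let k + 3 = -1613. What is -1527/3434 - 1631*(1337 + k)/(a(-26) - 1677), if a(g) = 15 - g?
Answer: -782568219/2809012 ≈ -278.59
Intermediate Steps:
k = -1616 (k = -3 - 1613 = -1616)
-1527/3434 - 1631*(1337 + k)/(a(-26) - 1677) = -1527/3434 - 1631*(1337 - 1616)/((15 - 1*(-26)) - 1677) = -1527*1/3434 - 1631*(-279/((15 + 26) - 1677)) = -1527/3434 - 1631*(-279/(41 - 1677)) = -1527/3434 - 1631/((-1636*(-1/279))) = -1527/3434 - 1631/1636/279 = -1527/3434 - 1631*279/1636 = -1527/3434 - 455049/1636 = -782568219/2809012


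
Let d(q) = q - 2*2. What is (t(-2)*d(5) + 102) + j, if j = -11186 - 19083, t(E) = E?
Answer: -30169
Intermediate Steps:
j = -30269
d(q) = -4 + q (d(q) = q - 4 = -4 + q)
(t(-2)*d(5) + 102) + j = (-2*(-4 + 5) + 102) - 30269 = (-2*1 + 102) - 30269 = (-2 + 102) - 30269 = 100 - 30269 = -30169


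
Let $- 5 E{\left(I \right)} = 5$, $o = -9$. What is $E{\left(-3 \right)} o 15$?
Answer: $135$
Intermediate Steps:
$E{\left(I \right)} = -1$ ($E{\left(I \right)} = \left(- \frac{1}{5}\right) 5 = -1$)
$E{\left(-3 \right)} o 15 = \left(-1\right) \left(-9\right) 15 = 9 \cdot 15 = 135$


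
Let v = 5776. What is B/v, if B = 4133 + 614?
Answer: 4747/5776 ≈ 0.82185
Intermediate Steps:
B = 4747
B/v = 4747/5776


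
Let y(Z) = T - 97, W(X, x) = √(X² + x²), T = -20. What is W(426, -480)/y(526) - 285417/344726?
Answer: -285417/344726 - 2*√11441/39 ≈ -6.3132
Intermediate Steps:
y(Z) = -117 (y(Z) = -20 - 97 = -117)
W(426, -480)/y(526) - 285417/344726 = √(426² + (-480)²)/(-117) - 285417/344726 = √(181476 + 230400)*(-1/117) - 285417*1/344726 = √411876*(-1/117) - 285417/344726 = (6*√11441)*(-1/117) - 285417/344726 = -2*√11441/39 - 285417/344726 = -285417/344726 - 2*√11441/39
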